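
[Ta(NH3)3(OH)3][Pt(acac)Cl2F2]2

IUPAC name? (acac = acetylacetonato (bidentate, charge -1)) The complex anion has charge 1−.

Both ions are complex: the cation is named first with the plain metal name, the anion second with the -ate form; each ion's ligands are alphabetised independently.
The complex anion is given as 1−; its ligand charges sum to -5, so Pt = +4.
With 2 anions per cation, the cation must be 2×1 = 2+.
Cation: ligand charges sum to -3; for the ion to be 2+, Ta = +5.

triamminetrihydroxotantalum(V) (acetylacetonato)dichlorodifluoroplatinate(IV)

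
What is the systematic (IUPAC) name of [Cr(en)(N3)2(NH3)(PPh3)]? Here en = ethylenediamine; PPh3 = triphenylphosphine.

amminediazido(ethylenediamine)(triphenylphosphine)chromium(II)

There is no counter-ion, so the complex is neutral overall.
Ligand charges: 1×ethylenediamine (neutral), 2×azido (-1 each), 1×ammine (neutral), 1×triphenylphosphine (neutral); total -2. So Cr + (-2) = 0, giving Cr = +2.
Ligands are named alphabetically: ammine before azido before ethylenediamine before triphenylphosphine.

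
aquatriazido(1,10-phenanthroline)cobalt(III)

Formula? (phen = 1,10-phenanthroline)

[Co(H2O)(N3)3(phen)]

Ligands: 1 aqua (H2O, neutral), 1 1,10-phenanthroline (phen, neutral), 3 azido (N3, -1). Ligand charge sum = -3.
With Co in oxidation state +3, the complex ion is [Co...].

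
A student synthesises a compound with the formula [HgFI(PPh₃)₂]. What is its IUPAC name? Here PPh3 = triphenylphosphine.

fluoroiodobis(triphenylphosphine)mercury(II)

There is no counter-ion, so the complex is neutral overall.
Ligand charges: 1×iodo (-1 each), 2×triphenylphosphine (neutral), 1×fluoro (-1 each); total -2. So Hg + (-2) = 0, giving Hg = +2.
Ligands are named alphabetically: fluoro before iodo before triphenylphosphine.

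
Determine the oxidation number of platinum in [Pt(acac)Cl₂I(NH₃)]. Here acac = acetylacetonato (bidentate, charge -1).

+4

No counter-ion: the bracketed complex is neutral.
Ligand charges: 1×NH3 neutral; 2×Cl = -2; 1×acac = -1; 1×I = -1; sum -4.
Pt + (-4) = 0 ⇒ Pt is +4.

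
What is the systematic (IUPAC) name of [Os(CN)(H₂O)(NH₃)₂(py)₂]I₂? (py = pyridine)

diammineaquacyanobis(pyridine)osmium(III) iodide

The 2 iodide counter-ions carry a total charge of -2, so each complex ion is 2+.
Ligand charges: 1×aqua (neutral), 1×cyano (-1 each), 2×ammine (neutral), 2×pyridine (neutral); total -1. So Os + (-1) = 2+, giving Os = +3.
Ligands are named alphabetically: ammine before aqua before cyano before pyridine.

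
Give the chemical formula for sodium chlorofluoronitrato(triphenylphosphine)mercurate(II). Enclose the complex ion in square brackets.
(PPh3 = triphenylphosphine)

Ligands: 1 triphenylphosphine (PPh3, neutral), 1 fluoro (F, -1), 1 nitrato (NO3, -1), 1 chloro (Cl, -1). Ligand charge sum = -3.
Charge balance with sodium (+1) requires 1 complex ion per 1 sodium.

Na[HgClF(NO3)(PPh3)]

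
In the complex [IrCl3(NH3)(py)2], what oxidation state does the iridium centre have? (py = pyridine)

+3

No counter-ion: the bracketed complex is neutral.
Ligand charges: 2×py neutral; 1×NH3 neutral; 3×Cl = -3; sum -3.
Ir + (-3) = 0 ⇒ Ir is +3.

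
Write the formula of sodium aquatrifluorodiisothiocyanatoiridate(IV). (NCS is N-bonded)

Na[IrF3(H2O)(NCS)2]

Ligands: 3 fluoro (F, -1), 1 aqua (H2O, neutral), 2 isothiocyanato (NCS, -1). Ligand charge sum = -5.
Charge balance with sodium (+1) requires 1 complex ion per 1 sodium.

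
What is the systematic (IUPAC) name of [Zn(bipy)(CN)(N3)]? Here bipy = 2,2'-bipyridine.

There is no counter-ion, so the complex is neutral overall.
Ligand charges: 1×2,2'-bipyridine (neutral), 1×azido (-1 each), 1×cyano (-1 each); total -2. So Zn + (-2) = 0, giving Zn = +2.
Ligands are named alphabetically: azido before bipyridine before cyano.

azido(2,2'-bipyridine)cyanozinc(II)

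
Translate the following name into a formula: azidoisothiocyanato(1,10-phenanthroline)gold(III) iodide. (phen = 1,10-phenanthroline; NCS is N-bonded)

Ligands: 1 1,10-phenanthroline (phen, neutral), 1 isothiocyanato (NCS, -1), 1 azido (N3, -1). Ligand charge sum = -2.
Charge balance with iodide (-1) requires 1 complex ion per 1 iodide.

[Au(N3)(NCS)(phen)]I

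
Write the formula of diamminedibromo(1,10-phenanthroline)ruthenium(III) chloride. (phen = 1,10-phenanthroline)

[RuBr2(NH3)2(phen)]Cl

Ligands: 1 1,10-phenanthroline (phen, neutral), 2 bromo (Br, -1), 2 ammine (NH3, neutral). Ligand charge sum = -2.
Charge balance with chloride (-1) requires 1 complex ion per 1 chloride.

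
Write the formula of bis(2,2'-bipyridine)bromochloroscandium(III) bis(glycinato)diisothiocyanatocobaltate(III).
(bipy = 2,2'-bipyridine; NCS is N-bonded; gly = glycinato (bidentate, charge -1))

Cation [Sc…]: ligand charges -2, Sc(III) ⇒ ion charge 1+.
Anion [Co…]: ligand charges -4, Co(III) ⇒ ion charge 1−.

[Sc(bipy)2BrCl][Co(gly)2(NCS)2]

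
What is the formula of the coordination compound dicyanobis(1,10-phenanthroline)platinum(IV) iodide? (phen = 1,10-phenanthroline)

[Pt(CN)2(phen)2]I2

Ligands: 2 1,10-phenanthroline (phen, neutral), 2 cyano (CN, -1). Ligand charge sum = -2.
With Pt in oxidation state +4, the complex ion is [Pt...]^2+.
Charge balance with iodide (-1) requires 1 complex ion per 2 iodide.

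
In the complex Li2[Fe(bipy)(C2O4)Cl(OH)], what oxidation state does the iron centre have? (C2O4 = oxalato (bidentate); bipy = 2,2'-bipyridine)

2 lithium outside the brackets (+1 each) → the complex ion is 2−.
Ligand charges: 1×Cl = -1; 1×C2O4 = -2; 1×bipy neutral; 1×OH = -1; sum -4.
Fe + (-4) = 2− ⇒ Fe is +2.

+2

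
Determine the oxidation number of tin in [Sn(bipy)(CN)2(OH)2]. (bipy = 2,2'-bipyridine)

No counter-ion: the bracketed complex is neutral.
Ligand charges: 1×bipy neutral; 2×CN = -2; 2×OH = -2; sum -4.
Sn + (-4) = 0 ⇒ Sn is +4.

+4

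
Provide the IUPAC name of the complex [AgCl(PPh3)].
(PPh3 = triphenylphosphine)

chloro(triphenylphosphine)silver(I)

There is no counter-ion, so the complex is neutral overall.
Ligand charges: 1×chloro (-1 each), 1×triphenylphosphine (neutral); total -1. So Ag + (-1) = 0, giving Ag = +1.
Ligands are named alphabetically: chloro before triphenylphosphine.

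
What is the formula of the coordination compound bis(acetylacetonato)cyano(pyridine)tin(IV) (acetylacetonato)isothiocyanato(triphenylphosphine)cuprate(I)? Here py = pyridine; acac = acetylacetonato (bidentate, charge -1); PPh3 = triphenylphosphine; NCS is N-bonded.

[Sn(acac)2(CN)(py)][Cu(acac)(NCS)(PPh3)]

Cation [Sn…]: ligand charges -3, Sn(IV) ⇒ ion charge 1+.
Anion [Cu…]: ligand charges -2, Cu(I) ⇒ ion charge 1−.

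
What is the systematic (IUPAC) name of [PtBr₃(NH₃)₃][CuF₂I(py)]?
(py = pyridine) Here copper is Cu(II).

triamminetribromoplatinum(IV) difluoroiodo(pyridine)cuprate(II)

Both ions are complex: the cation is named first with the plain metal name, the anion second with the -ate form; each ion's ligands are alphabetised independently.
Cu is given as +2; the anion's ligand charges sum to -3, so the complex anion is 1−.
A 1:1 salt means the cation carries the equal and opposite charge, 1+.
Cation: ligand charges sum to -3; for the ion to be 1+, Pt = +4.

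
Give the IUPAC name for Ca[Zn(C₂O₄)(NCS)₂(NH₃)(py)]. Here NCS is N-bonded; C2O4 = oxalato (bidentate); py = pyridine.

calcium amminediisothiocyanatooxalato(pyridine)zincate(II)

The 1 calcium counter-ion carries a total charge of +2, so each complex ion is 2−.
Ligand charges: 2×isothiocyanato (-1 each), 1×oxalato (-2 each), 1×pyridine (neutral), 1×ammine (neutral); total -4. So Zn + (-4) = 2−, giving Zn = +2.
The complex ion is anionic, so zinc takes the -ate form zincate(II).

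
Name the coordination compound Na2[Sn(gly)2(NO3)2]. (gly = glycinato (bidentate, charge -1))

The 2 sodium counter-ions carry a total charge of +2, so each complex ion is 2−.
Ligand charges: 2×nitrato (-1 each), 2×glycinato (-1 each); total -4. So Sn + (-4) = 2−, giving Sn = +2.
Ligands are named alphabetically: glycinato before nitrato.
The complex ion is anionic, so tin takes the -ate form stannate(II).

sodium bis(glycinato)dinitratostannate(II)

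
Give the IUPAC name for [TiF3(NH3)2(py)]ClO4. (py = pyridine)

The 1 perchlorate counter-ion carries a total charge of -1, so each complex ion is 1+.
Ligand charges: 3×fluoro (-1 each), 2×ammine (neutral), 1×pyridine (neutral); total -3. So Ti + (-3) = 1+, giving Ti = +4.
Ligands are named alphabetically: ammine before fluoro before pyridine.

diamminetrifluoro(pyridine)titanium(IV) perchlorate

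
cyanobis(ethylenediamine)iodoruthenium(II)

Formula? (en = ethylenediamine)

Ligands: 1 cyano (CN, -1), 1 iodo (I, -1), 2 ethylenediamine (en, neutral). Ligand charge sum = -2.
With Ru in oxidation state +2, the complex ion is [Ru...].

[Ru(CN)(en)2I]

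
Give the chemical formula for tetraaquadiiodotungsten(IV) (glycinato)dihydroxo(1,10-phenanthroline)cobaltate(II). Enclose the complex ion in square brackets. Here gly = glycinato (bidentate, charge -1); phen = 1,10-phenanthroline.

[W(H2O)4I2][Co(gly)(OH)2(phen)]2

Cation [W…]: ligand charges -2, W(IV) ⇒ ion charge 2+.
Anion [Co…]: ligand charges -3, Co(II) ⇒ ion charge 1−.
One 2+ cation requires 2 of the 1− anion.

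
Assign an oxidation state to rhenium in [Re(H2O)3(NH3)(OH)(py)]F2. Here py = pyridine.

2 fluoride outside the brackets (-1 each) → the complex ion is 2+.
Ligand charges: 3×H2O neutral; 1×py neutral; 1×NH3 neutral; 1×OH = -1; sum -1.
Re + (-1) = 2+ ⇒ Re is +3.

+3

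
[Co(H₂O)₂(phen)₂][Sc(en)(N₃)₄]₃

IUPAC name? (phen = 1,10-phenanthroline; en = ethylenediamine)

Scandium is always +3 in its complexes; the anion's ligand charges sum to -4, so the complex anion is 1−.
With 3 anions per cation, the cation must be 3×1 = 3+.
Cation: ligand charges sum to 0; for the ion to be 3+, Co = +3.

diaquabis(1,10-phenanthroline)cobalt(III) tetraazido(ethylenediamine)scandate(III)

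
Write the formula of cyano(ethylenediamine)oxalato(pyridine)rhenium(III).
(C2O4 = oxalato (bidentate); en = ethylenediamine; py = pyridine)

[Re(C2O4)(CN)(en)(py)]

Ligands: 1 oxalato (C2O4, -2), 1 ethylenediamine (en, neutral), 1 pyridine (py, neutral), 1 cyano (CN, -1). Ligand charge sum = -3.
With Re in oxidation state +3, the complex ion is [Re...].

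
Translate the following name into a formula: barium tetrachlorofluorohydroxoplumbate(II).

Ba2[PbCl4F(OH)]

Ligands: 1 hydroxo (OH, -1), 1 fluoro (F, -1), 4 chloro (Cl, -1). Ligand charge sum = -6.
With Pb in oxidation state +2, the complex ion is [Pb...]^4−.
Charge balance with barium (+2) requires 1 complex ion per 2 barium.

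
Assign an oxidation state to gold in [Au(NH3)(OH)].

+1

No counter-ion: the bracketed complex is neutral.
Ligand charges: 1×OH = -1; 1×NH3 neutral; sum -1.
Au + (-1) = 0 ⇒ Au is +1.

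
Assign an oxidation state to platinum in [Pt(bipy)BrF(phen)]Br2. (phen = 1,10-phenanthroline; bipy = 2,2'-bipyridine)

+4

2 bromide outside the brackets (-1 each) → the complex ion is 2+.
Ligand charges: 1×F = -1; 1×phen neutral; 1×bipy neutral; 1×Br = -1; sum -2.
Pt + (-2) = 2+ ⇒ Pt is +4.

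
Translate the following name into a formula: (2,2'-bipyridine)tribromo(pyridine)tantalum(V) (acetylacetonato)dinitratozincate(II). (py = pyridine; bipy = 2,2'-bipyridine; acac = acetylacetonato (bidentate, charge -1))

Cation [Ta…]: ligand charges -3, Ta(V) ⇒ ion charge 2+.
Anion [Zn…]: ligand charges -3, Zn(II) ⇒ ion charge 1−.
One 2+ cation requires 2 of the 1− anion.

[Ta(bipy)Br3(py)][Zn(acac)(NO3)2]2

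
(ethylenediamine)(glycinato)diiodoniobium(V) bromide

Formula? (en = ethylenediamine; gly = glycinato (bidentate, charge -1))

[Nb(en)(gly)I2]Br2

Ligands: 1 ethylenediamine (en, neutral), 1 glycinato (gly, -1), 2 iodo (I, -1). Ligand charge sum = -3.
With Nb in oxidation state +5, the complex ion is [Nb...]^2+.
Charge balance with bromide (-1) requires 1 complex ion per 2 bromide.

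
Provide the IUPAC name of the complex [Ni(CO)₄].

tetracarbonylnickel(0)

There is no counter-ion, so the complex is neutral overall.
Ligand charges: 4×carbonyl (neutral); total 0. So Ni + (0) = 0, giving Ni = 0.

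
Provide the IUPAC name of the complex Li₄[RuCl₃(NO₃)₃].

lithium trichlorotrinitratoruthenate(II)

The 4 lithium counter-ions carry a total charge of +4, so each complex ion is 4−.
Ligand charges: 3×nitrato (-1 each), 3×chloro (-1 each); total -6. So Ru + (-6) = 4−, giving Ru = +2.
The complex ion is anionic, so ruthenium takes the -ate form ruthenate(II).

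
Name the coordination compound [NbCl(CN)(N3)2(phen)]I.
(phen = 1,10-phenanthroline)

The 1 iodide counter-ion carries a total charge of -1, so each complex ion is 1+.
Ligand charges: 1×1,10-phenanthroline (neutral), 2×azido (-1 each), 1×chloro (-1 each), 1×cyano (-1 each); total -4. So Nb + (-4) = 1+, giving Nb = +5.
Ligands are named alphabetically: azido before chloro before cyano before phenanthroline.

diazidochlorocyano(1,10-phenanthroline)niobium(V) iodide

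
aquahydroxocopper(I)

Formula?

[Cu(H2O)(OH)]

Ligands: 1 hydroxo (OH, -1), 1 aqua (H2O, neutral). Ligand charge sum = -1.
With Cu in oxidation state +1, the complex ion is [Cu...].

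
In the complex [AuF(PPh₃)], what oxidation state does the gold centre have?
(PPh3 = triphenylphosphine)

No counter-ion: the bracketed complex is neutral.
Ligand charges: 1×F = -1; 1×PPh3 neutral; sum -1.
Au + (-1) = 0 ⇒ Au is +1.

+1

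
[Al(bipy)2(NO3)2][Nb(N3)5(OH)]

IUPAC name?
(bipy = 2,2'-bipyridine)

Aluminium is always +3 in its complexes; the cation's ligand charges sum to -2, so the complex cation is 1+.
A 1:1 salt means the anion carries the equal and opposite charge, 1−.
Anion: ligand charges sum to -6; for the ion to be 1−, Nb = +5.

bis(2,2'-bipyridine)dinitratoaluminium(III) pentaazidohydroxoniobate(V)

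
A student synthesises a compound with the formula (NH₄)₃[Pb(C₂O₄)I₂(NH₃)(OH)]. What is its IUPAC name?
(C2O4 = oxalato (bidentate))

ammonium amminehydroxodiiodooxalatoplumbate(II)

The 3 ammonium counter-ions carry a total charge of +3, so each complex ion is 3−.
Ligand charges: 2×iodo (-1 each), 1×oxalato (-2 each), 1×ammine (neutral), 1×hydroxo (-1 each); total -5. So Pb + (-5) = 3−, giving Pb = +2.
Ligands are named alphabetically: ammine before hydroxo before iodo before oxalato.
The complex ion is anionic, so lead takes the -ate form plumbate(II).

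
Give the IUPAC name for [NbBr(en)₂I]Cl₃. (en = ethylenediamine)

The 3 chloride counter-ions carry a total charge of -3, so each complex ion is 3+.
Ligand charges: 1×bromo (-1 each), 1×iodo (-1 each), 2×ethylenediamine (neutral); total -2. So Nb + (-2) = 3+, giving Nb = +5.
Ligands are named alphabetically: bromo before ethylenediamine before iodo.

bromobis(ethylenediamine)iodoniobium(V) chloride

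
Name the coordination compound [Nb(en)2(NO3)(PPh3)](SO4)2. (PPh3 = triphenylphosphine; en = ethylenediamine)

bis(ethylenediamine)nitrato(triphenylphosphine)niobium(V) sulfate

The 2 sulfate counter-ions carry a total charge of -4, so each complex ion is 4+.
Ligand charges: 1×triphenylphosphine (neutral), 1×nitrato (-1 each), 2×ethylenediamine (neutral); total -1. So Nb + (-1) = 4+, giving Nb = +5.
Ligands are named alphabetically: ethylenediamine before nitrato before triphenylphosphine.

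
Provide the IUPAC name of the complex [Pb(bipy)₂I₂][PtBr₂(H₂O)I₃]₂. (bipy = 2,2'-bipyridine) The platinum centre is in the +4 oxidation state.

Both ions are complex: the cation is named first with the plain metal name, the anion second with the -ate form; each ion's ligands are alphabetised independently.
Pt is given as +4; the anion's ligand charges sum to -5, so the complex anion is 1−.
With 2 anions per cation, the cation must be 2×1 = 2+.
Cation: ligand charges sum to -2; for the ion to be 2+, Pb = +4.

bis(2,2'-bipyridine)diiodolead(IV) aquadibromotriiodoplatinate(IV)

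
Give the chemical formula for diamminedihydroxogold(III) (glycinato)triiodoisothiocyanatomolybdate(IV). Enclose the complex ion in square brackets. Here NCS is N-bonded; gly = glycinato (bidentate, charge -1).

[Au(NH3)2(OH)2][Mo(gly)I3(NCS)]

Cation [Au…]: ligand charges -2, Au(III) ⇒ ion charge 1+.
Anion [Mo…]: ligand charges -5, Mo(IV) ⇒ ion charge 1−.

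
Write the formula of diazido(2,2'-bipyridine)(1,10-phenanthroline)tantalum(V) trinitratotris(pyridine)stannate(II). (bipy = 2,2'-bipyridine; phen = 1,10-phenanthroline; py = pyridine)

Cation [Ta…]: ligand charges -2, Ta(V) ⇒ ion charge 3+.
Anion [Sn…]: ligand charges -3, Sn(II) ⇒ ion charge 1−.

[Ta(bipy)(N3)2(phen)][Sn(NO3)3(py)3]3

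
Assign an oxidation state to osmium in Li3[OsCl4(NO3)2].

3 lithium outside the brackets (+1 each) → the complex ion is 3−.
Ligand charges: 4×Cl = -4; 2×NO3 = -2; sum -6.
Os + (-6) = 3− ⇒ Os is +3.

+3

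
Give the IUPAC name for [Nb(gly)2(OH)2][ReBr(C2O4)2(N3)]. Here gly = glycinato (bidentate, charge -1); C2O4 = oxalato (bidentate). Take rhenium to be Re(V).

bis(glycinato)dihydroxoniobium(V) azidobromodioxalatorhenate(V)

Both ions are complex: the cation is named first with the plain metal name, the anion second with the -ate form; each ion's ligands are alphabetised independently.
Re is given as +5; the anion's ligand charges sum to -6, so the complex anion is 1−.
A 1:1 salt means the cation carries the equal and opposite charge, 1+.
Cation: ligand charges sum to -4; for the ion to be 1+, Nb = +5.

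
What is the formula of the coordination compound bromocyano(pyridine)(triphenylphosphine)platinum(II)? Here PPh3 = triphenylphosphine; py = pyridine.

Ligands: 1 triphenylphosphine (PPh3, neutral), 1 cyano (CN, -1), 1 bromo (Br, -1), 1 pyridine (py, neutral). Ligand charge sum = -2.
With Pt in oxidation state +2, the complex ion is [Pt...].

[PtBr(CN)(PPh3)(py)]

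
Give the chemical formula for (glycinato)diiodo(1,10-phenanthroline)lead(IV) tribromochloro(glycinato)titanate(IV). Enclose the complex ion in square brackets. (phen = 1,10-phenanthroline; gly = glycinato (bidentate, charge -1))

[Pb(gly)I2(phen)][TiBr3Cl(gly)]

Cation [Pb…]: ligand charges -3, Pb(IV) ⇒ ion charge 1+.
Anion [Ti…]: ligand charges -5, Ti(IV) ⇒ ion charge 1−.
One 1+ cation balances one 1− anion.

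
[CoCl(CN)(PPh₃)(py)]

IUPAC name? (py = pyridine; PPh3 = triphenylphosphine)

There is no counter-ion, so the complex is neutral overall.
Ligand charges: 1×pyridine (neutral), 1×cyano (-1 each), 1×triphenylphosphine (neutral), 1×chloro (-1 each); total -2. So Co + (-2) = 0, giving Co = +2.
Ligands are named alphabetically: chloro before cyano before pyridine before triphenylphosphine.

chlorocyano(pyridine)(triphenylphosphine)cobalt(II)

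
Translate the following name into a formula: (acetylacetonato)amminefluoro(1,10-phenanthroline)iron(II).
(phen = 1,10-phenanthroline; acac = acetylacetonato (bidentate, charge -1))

Ligands: 1 1,10-phenanthroline (phen, neutral), 1 acetylacetonato (acac, -1), 1 ammine (NH3, neutral), 1 fluoro (F, -1). Ligand charge sum = -2.
With Fe in oxidation state +2, the complex ion is [Fe...].

[Fe(acac)F(NH3)(phen)]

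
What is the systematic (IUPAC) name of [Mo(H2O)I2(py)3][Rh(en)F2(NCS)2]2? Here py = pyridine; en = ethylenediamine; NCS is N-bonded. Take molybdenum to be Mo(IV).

Mo is given as +4; the cation's ligand charges sum to -2, so the complex cation is 2+.
With 2 anions per cation, each anion must be 2/2 = 1−.
Anion: ligand charges sum to -4; for the ion to be 1−, Rh = +3.

aquadiiodotris(pyridine)molybdenum(IV) (ethylenediamine)difluorodiisothiocyanatorhodate(III)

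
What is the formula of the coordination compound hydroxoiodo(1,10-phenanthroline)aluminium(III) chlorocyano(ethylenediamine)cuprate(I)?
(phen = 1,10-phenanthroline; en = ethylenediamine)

Cation [Al…]: ligand charges -2, Al(III) ⇒ ion charge 1+.
Anion [Cu…]: ligand charges -2, Cu(I) ⇒ ion charge 1−.

[AlI(OH)(phen)][CuCl(CN)(en)]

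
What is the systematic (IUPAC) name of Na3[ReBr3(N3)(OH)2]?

The 3 sodium counter-ions carry a total charge of +3, so each complex ion is 3−.
Ligand charges: 3×bromo (-1 each), 2×hydroxo (-1 each), 1×azido (-1 each); total -6. So Re + (-6) = 3−, giving Re = +3.
The complex ion is anionic, so rhenium takes the -ate form rhenate(III).

sodium azidotribromodihydroxorhenate(III)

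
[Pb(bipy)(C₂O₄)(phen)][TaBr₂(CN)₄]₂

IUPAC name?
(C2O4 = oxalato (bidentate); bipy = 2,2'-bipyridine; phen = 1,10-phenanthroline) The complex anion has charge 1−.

Both ions are complex: the cation is named first with the plain metal name, the anion second with the -ate form; each ion's ligands are alphabetised independently.
The complex anion is given as 1−; its ligand charges sum to -6, so Ta = +5.
With 2 anions per cation, the cation must be 2×1 = 2+.
Cation: ligand charges sum to -2; for the ion to be 2+, Pb = +4.

(2,2'-bipyridine)oxalato(1,10-phenanthroline)lead(IV) dibromotetracyanotantalate(V)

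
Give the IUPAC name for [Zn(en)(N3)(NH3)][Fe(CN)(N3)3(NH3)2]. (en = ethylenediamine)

ammineazido(ethylenediamine)zinc(II) diamminetriazidocyanoferrate(III)

Both ions are complex: the cation is named first with the plain metal name, the anion second with the -ate form; each ion's ligands are alphabetised independently.
Zinc is always +2 in its complexes; the cation's ligand charges sum to -1, so the complex cation is 1+.
A 1:1 salt means the anion carries the equal and opposite charge, 1−.
Anion: ligand charges sum to -4; for the ion to be 1−, Fe = +3.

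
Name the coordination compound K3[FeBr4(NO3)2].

potassium tetrabromodinitratoferrate(III)

The 3 potassium counter-ions carry a total charge of +3, so each complex ion is 3−.
Ligand charges: 4×bromo (-1 each), 2×nitrato (-1 each); total -6. So Fe + (-6) = 3−, giving Fe = +3.
The complex ion is anionic, so iron takes the -ate form ferrate(III).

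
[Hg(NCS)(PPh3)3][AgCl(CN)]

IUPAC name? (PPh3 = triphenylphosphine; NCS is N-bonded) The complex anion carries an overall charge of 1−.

isothiocyanatotris(triphenylphosphine)mercury(II) chlorocyanoargentate(I)

Both ions are complex: the cation is named first with the plain metal name, the anion second with the -ate form; each ion's ligands are alphabetised independently.
The complex anion is given as 1−; its ligand charges sum to -2, so Ag = +1.
A 1:1 salt means the cation carries the equal and opposite charge, 1+.
Cation: ligand charges sum to -1; for the ion to be 1+, Hg = +2.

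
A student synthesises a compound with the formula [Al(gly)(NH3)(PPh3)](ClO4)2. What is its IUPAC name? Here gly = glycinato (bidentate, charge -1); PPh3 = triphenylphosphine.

ammine(glycinato)(triphenylphosphine)aluminium(III) perchlorate

The 2 perchlorate counter-ions carry a total charge of -2, so each complex ion is 2+.
Ligand charges: 1×ammine (neutral), 1×glycinato (-1 each), 1×triphenylphosphine (neutral); total -1. So Al + (-1) = 2+, giving Al = +3.
Ligands are named alphabetically: ammine before glycinato before triphenylphosphine.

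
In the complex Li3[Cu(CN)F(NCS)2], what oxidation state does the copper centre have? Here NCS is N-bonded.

3 lithium outside the brackets (+1 each) → the complex ion is 3−.
Ligand charges: 1×F = -1; 2×NCS = -2; 1×CN = -1; sum -4.
Cu + (-4) = 3− ⇒ Cu is +1.

+1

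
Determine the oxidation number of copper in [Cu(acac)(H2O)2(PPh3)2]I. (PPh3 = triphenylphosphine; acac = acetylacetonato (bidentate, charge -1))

+2

1 iodide outside the brackets (-1 each) → the complex ion is 1+.
Ligand charges: 2×H2O neutral; 2×PPh3 neutral; 1×acac = -1; sum -1.
Cu + (-1) = 1+ ⇒ Cu is +2.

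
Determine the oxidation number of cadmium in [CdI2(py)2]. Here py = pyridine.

No counter-ion: the bracketed complex is neutral.
Ligand charges: 2×I = -2; 2×py neutral; sum -2.
Cd + (-2) = 0 ⇒ Cd is +2.

+2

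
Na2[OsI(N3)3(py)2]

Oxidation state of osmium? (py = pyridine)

2 sodium outside the brackets (+1 each) → the complex ion is 2−.
Ligand charges: 1×I = -1; 3×N3 = -3; 2×py neutral; sum -4.
Os + (-4) = 2− ⇒ Os is +2.

+2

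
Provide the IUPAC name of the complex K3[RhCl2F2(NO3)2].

The 3 potassium counter-ions carry a total charge of +3, so each complex ion is 3−.
Ligand charges: 2×chloro (-1 each), 2×fluoro (-1 each), 2×nitrato (-1 each); total -6. So Rh + (-6) = 3−, giving Rh = +3.
Ligands are named alphabetically: chloro before fluoro before nitrato.
The complex ion is anionic, so rhodium takes the -ate form rhodate(III).

potassium dichlorodifluorodinitratorhodate(III)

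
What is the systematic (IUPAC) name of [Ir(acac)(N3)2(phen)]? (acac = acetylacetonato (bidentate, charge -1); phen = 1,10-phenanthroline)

There is no counter-ion, so the complex is neutral overall.
Ligand charges: 1×acetylacetonato (-1 each), 2×azido (-1 each), 1×1,10-phenanthroline (neutral); total -3. So Ir + (-3) = 0, giving Ir = +3.
Ligands are named alphabetically: acetylacetonato before azido before phenanthroline.

(acetylacetonato)diazido(1,10-phenanthroline)iridium(III)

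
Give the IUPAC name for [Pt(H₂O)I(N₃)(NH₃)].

ammineaquaazidoiodoplatinum(II)

There is no counter-ion, so the complex is neutral overall.
Ligand charges: 1×aqua (neutral), 1×iodo (-1 each), 1×azido (-1 each), 1×ammine (neutral); total -2. So Pt + (-2) = 0, giving Pt = +2.
Ligands are named alphabetically: ammine before aqua before azido before iodo.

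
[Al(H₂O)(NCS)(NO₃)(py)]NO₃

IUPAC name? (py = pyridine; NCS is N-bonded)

aquaisothiocyanatonitrato(pyridine)aluminium(III) nitrate

The 1 nitrate counter-ion carries a total charge of -1, so each complex ion is 1+.
Ligand charges: 1×nitrato (-1 each), 1×aqua (neutral), 1×pyridine (neutral), 1×isothiocyanato (-1 each); total -2. So Al + (-2) = 1+, giving Al = +3.
Ligands are named alphabetically: aqua before isothiocyanato before nitrato before pyridine.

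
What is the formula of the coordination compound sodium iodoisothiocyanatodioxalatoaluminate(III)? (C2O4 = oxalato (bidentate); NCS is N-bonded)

Ligands: 2 oxalato (C2O4, -2), 1 iodo (I, -1), 1 isothiocyanato (NCS, -1). Ligand charge sum = -6.
With Al in oxidation state +3, the complex ion is [Al...]^3−.
Charge balance with sodium (+1) requires 1 complex ion per 3 sodium.

Na3[Al(C2O4)2I(NCS)]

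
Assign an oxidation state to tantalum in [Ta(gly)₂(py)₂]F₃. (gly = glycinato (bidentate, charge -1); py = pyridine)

3 fluoride outside the brackets (-1 each) → the complex ion is 3+.
Ligand charges: 2×gly = -2; 2×py neutral; sum -2.
Ta + (-2) = 3+ ⇒ Ta is +5.

+5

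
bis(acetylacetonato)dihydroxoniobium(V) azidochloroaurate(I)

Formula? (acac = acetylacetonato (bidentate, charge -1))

Cation [Nb…]: ligand charges -4, Nb(V) ⇒ ion charge 1+.
Anion [Au…]: ligand charges -2, Au(I) ⇒ ion charge 1−.
One 1+ cation balances one 1− anion.

[Nb(acac)2(OH)2][AuCl(N3)]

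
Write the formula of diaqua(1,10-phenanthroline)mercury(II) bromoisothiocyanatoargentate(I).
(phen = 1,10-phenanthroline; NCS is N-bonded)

[Hg(H2O)2(phen)][AgBr(NCS)]2

Cation [Hg…]: ligand charges 0, Hg(II) ⇒ ion charge 2+.
Anion [Ag…]: ligand charges -2, Ag(I) ⇒ ion charge 1−.
One 2+ cation requires 2 of the 1− anion.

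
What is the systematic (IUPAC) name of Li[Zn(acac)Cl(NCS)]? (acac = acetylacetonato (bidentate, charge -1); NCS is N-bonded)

lithium (acetylacetonato)chloroisothiocyanatozincate(II)

The 1 lithium counter-ion carries a total charge of +1, so each complex ion is 1−.
Ligand charges: 1×acetylacetonato (-1 each), 1×isothiocyanato (-1 each), 1×chloro (-1 each); total -3. So Zn + (-3) = 1−, giving Zn = +2.
Ligands are named alphabetically: acetylacetonato before chloro before isothiocyanato.
The complex ion is anionic, so zinc takes the -ate form zincate(II).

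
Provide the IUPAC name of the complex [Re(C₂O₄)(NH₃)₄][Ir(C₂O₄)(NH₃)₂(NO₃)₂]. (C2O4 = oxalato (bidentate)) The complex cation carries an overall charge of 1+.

Both ions are complex: the cation is named first with the plain metal name, the anion second with the -ate form; each ion's ligands are alphabetised independently.
The complex cation is given as 1+; its ligand charges sum to -2, so Re = +3.
A 1:1 salt means the anion carries the equal and opposite charge, 1−.
Anion: ligand charges sum to -4; for the ion to be 1−, Ir = +3.

tetraammineoxalatorhenium(III) diamminedinitratooxalatoiridate(III)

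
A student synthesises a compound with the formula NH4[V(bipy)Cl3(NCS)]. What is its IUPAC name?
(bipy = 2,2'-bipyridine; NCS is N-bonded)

The 1 ammonium counter-ion carries a total charge of +1, so each complex ion is 1−.
Ligand charges: 1×2,2'-bipyridine (neutral), 3×chloro (-1 each), 1×isothiocyanato (-1 each); total -4. So V + (-4) = 1−, giving V = +3.
The complex ion is anionic, so vanadium takes the -ate form vanadate(III).

ammonium (2,2'-bipyridine)trichloroisothiocyanatovanadate(III)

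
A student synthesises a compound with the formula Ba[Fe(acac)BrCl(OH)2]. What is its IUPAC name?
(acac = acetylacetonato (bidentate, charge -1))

barium (acetylacetonato)bromochlorodihydroxoferrate(III)

The 1 barium counter-ion carries a total charge of +2, so each complex ion is 2−.
Ligand charges: 2×hydroxo (-1 each), 1×chloro (-1 each), 1×acetylacetonato (-1 each), 1×bromo (-1 each); total -5. So Fe + (-5) = 2−, giving Fe = +3.
Ligands are named alphabetically: acetylacetonato before bromo before chloro before hydroxo.
The complex ion is anionic, so iron takes the -ate form ferrate(III).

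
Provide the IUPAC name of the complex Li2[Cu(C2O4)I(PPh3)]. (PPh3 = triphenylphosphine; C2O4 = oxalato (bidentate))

The 2 lithium counter-ions carry a total charge of +2, so each complex ion is 2−.
Ligand charges: 1×triphenylphosphine (neutral), 1×iodo (-1 each), 1×oxalato (-2 each); total -3. So Cu + (-3) = 2−, giving Cu = +1.
Ligands are named alphabetically: iodo before oxalato before triphenylphosphine.
The complex ion is anionic, so copper takes the -ate form cuprate(I).

lithium iodooxalato(triphenylphosphine)cuprate(I)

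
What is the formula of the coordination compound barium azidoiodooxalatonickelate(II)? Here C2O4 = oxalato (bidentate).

Ligands: 1 azido (N3, -1), 1 iodo (I, -1), 1 oxalato (C2O4, -2). Ligand charge sum = -4.
With Ni in oxidation state +2, the complex ion is [Ni...]^2−.
Charge balance with barium (+2) requires 1 complex ion per 1 barium.

Ba[Ni(C2O4)I(N3)]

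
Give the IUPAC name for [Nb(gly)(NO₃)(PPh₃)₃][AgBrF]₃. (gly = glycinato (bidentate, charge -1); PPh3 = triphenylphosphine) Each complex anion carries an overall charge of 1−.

(glycinato)nitratotris(triphenylphosphine)niobium(V) bromofluoroargentate(I)

The complex anion is given as 1−; its ligand charges sum to -2, so Ag = +1.
With 3 anions per cation, the cation must be 3×1 = 3+.
Cation: ligand charges sum to -2; for the ion to be 3+, Nb = +5.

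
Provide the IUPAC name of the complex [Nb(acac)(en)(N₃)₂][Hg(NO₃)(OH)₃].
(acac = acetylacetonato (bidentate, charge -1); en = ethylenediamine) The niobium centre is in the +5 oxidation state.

Both ions are complex: the cation is named first with the plain metal name, the anion second with the -ate form; each ion's ligands are alphabetised independently.
Nb is given as +5; the cation's ligand charges sum to -3, so the complex cation is 2+.
A 1:1 salt means the anion carries the equal and opposite charge, 2−.
Anion: ligand charges sum to -4; for the ion to be 2−, Hg = +2.

(acetylacetonato)diazido(ethylenediamine)niobium(V) trihydroxonitratomercurate(II)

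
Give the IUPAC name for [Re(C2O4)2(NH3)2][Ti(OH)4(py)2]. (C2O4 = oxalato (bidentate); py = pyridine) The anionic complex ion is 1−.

Both ions are complex: the cation is named first with the plain metal name, the anion second with the -ate form; each ion's ligands are alphabetised independently.
The complex anion is given as 1−; its ligand charges sum to -4, so Ti = +3.
A 1:1 salt means the cation carries the equal and opposite charge, 1+.
Cation: ligand charges sum to -4; for the ion to be 1+, Re = +5.

diamminedioxalatorhenium(V) tetrahydroxobis(pyridine)titanate(III)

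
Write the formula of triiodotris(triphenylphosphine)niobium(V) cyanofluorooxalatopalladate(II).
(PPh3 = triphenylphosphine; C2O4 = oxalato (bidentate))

[NbI3(PPh3)3][Pd(C2O4)(CN)F]

Cation [Nb…]: ligand charges -3, Nb(V) ⇒ ion charge 2+.
Anion [Pd…]: ligand charges -4, Pd(II) ⇒ ion charge 2−.
One 2+ cation balances one 2− anion.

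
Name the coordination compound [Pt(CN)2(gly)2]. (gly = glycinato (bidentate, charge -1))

There is no counter-ion, so the complex is neutral overall.
Ligand charges: 2×glycinato (-1 each), 2×cyano (-1 each); total -4. So Pt + (-4) = 0, giving Pt = +4.
Ligands are named alphabetically: cyano before glycinato.

dicyanobis(glycinato)platinum(IV)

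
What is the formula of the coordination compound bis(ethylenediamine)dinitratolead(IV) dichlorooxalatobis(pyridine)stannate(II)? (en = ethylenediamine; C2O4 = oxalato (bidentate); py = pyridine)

Cation [Pb…]: ligand charges -2, Pb(IV) ⇒ ion charge 2+.
Anion [Sn…]: ligand charges -4, Sn(II) ⇒ ion charge 2−.

[Pb(en)2(NO3)2][Sn(C2O4)Cl2(py)2]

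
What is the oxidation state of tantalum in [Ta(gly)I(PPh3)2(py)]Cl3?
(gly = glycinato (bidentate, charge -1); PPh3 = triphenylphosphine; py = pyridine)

3 chloride outside the brackets (-1 each) → the complex ion is 3+.
Ligand charges: 1×gly = -1; 1×I = -1; 2×PPh3 neutral; 1×py neutral; sum -2.
Ta + (-2) = 3+ ⇒ Ta is +5.

+5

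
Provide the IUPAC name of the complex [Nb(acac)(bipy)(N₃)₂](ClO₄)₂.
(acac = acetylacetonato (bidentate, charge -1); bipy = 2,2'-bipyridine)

The 2 perchlorate counter-ions carry a total charge of -2, so each complex ion is 2+.
Ligand charges: 2×azido (-1 each), 1×acetylacetonato (-1 each), 1×2,2'-bipyridine (neutral); total -3. So Nb + (-3) = 2+, giving Nb = +5.
Ligands are named alphabetically: acetylacetonato before azido before bipyridine.

(acetylacetonato)diazido(2,2'-bipyridine)niobium(V) perchlorate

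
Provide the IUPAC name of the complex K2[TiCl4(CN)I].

potassium tetrachlorocyanoiodotitanate(IV)

The 2 potassium counter-ions carry a total charge of +2, so each complex ion is 2−.
Ligand charges: 4×chloro (-1 each), 1×iodo (-1 each), 1×cyano (-1 each); total -6. So Ti + (-6) = 2−, giving Ti = +4.
The complex ion is anionic, so titanium takes the -ate form titanate(IV).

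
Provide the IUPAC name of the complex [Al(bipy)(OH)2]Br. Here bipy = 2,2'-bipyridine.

The 1 bromide counter-ion carries a total charge of -1, so each complex ion is 1+.
Ligand charges: 2×hydroxo (-1 each), 1×2,2'-bipyridine (neutral); total -2. So Al + (-2) = 1+, giving Al = +3.
Ligands are named alphabetically: bipyridine before hydroxo.

(2,2'-bipyridine)dihydroxoaluminium(III) bromide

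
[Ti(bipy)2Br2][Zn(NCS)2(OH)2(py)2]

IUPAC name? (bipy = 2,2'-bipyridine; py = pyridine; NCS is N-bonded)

Both ions are complex: the cation is named first with the plain metal name, the anion second with the -ate form; each ion's ligands are alphabetised independently.
Zinc is always +2 in its complexes; the anion's ligand charges sum to -4, so the complex anion is 2−.
A 1:1 salt means the cation carries the equal and opposite charge, 2+.
Cation: ligand charges sum to -2; for the ion to be 2+, Ti = +4.

bis(2,2'-bipyridine)dibromotitanium(IV) dihydroxodiisothiocyanatobis(pyridine)zincate(II)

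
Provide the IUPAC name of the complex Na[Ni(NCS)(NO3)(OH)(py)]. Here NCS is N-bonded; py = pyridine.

sodium hydroxoisothiocyanatonitrato(pyridine)nickelate(II)

The 1 sodium counter-ion carries a total charge of +1, so each complex ion is 1−.
Ligand charges: 1×isothiocyanato (-1 each), 1×pyridine (neutral), 1×hydroxo (-1 each), 1×nitrato (-1 each); total -3. So Ni + (-3) = 1−, giving Ni = +2.
Ligands are named alphabetically: hydroxo before isothiocyanato before nitrato before pyridine.
The complex ion is anionic, so nickel takes the -ate form nickelate(II).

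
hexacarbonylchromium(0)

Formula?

Ligands: 6 carbonyl (CO, neutral). Ligand charge sum = 0.
With Cr in oxidation state 0, the complex ion is [Cr...].

[Cr(CO)6]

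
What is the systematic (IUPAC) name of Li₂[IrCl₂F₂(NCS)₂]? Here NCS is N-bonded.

lithium dichlorodifluorodiisothiocyanatoiridate(IV)

The 2 lithium counter-ions carry a total charge of +2, so each complex ion is 2−.
Ligand charges: 2×isothiocyanato (-1 each), 2×fluoro (-1 each), 2×chloro (-1 each); total -6. So Ir + (-6) = 2−, giving Ir = +4.
Ligands are named alphabetically: chloro before fluoro before isothiocyanato.
The complex ion is anionic, so iridium takes the -ate form iridate(IV).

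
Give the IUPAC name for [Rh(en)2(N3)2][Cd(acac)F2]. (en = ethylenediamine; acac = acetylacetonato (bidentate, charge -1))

Both ions are complex: the cation is named first with the plain metal name, the anion second with the -ate form; each ion's ligands are alphabetised independently.
Cadmium is always +2 in its complexes; the anion's ligand charges sum to -3, so the complex anion is 1−.
A 1:1 salt means the cation carries the equal and opposite charge, 1+.
Cation: ligand charges sum to -2; for the ion to be 1+, Rh = +3.

diazidobis(ethylenediamine)rhodium(III) (acetylacetonato)difluorocadmate(II)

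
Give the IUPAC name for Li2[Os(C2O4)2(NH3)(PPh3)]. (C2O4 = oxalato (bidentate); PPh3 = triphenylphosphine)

lithium amminedioxalato(triphenylphosphine)osmate(II)

The 2 lithium counter-ions carry a total charge of +2, so each complex ion is 2−.
Ligand charges: 2×oxalato (-2 each), 1×triphenylphosphine (neutral), 1×ammine (neutral); total -4. So Os + (-4) = 2−, giving Os = +2.
The complex ion is anionic, so osmium takes the -ate form osmate(II).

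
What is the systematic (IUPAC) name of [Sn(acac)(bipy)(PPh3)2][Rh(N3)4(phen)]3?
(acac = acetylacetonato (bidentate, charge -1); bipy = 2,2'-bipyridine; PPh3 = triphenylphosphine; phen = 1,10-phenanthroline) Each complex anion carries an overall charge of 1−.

The complex anion is given as 1−; its ligand charges sum to -4, so Rh = +3.
With 3 anions per cation, the cation must be 3×1 = 3+.
Cation: ligand charges sum to -1; for the ion to be 3+, Sn = +4.

(acetylacetonato)(2,2'-bipyridine)bis(triphenylphosphine)tin(IV) tetraazido(1,10-phenanthroline)rhodate(III)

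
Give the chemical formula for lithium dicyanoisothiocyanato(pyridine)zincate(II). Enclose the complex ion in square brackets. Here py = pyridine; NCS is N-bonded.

Ligands: 1 pyridine (py, neutral), 1 isothiocyanato (NCS, -1), 2 cyano (CN, -1). Ligand charge sum = -3.
Charge balance with lithium (+1) requires 1 complex ion per 1 lithium.

Li[Zn(CN)2(NCS)(py)]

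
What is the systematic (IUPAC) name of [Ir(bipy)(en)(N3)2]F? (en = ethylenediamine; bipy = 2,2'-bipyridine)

The 1 fluoride counter-ion carries a total charge of -1, so each complex ion is 1+.
Ligand charges: 2×azido (-1 each), 1×ethylenediamine (neutral), 1×2,2'-bipyridine (neutral); total -2. So Ir + (-2) = 1+, giving Ir = +3.
Ligands are named alphabetically: azido before bipyridine before ethylenediamine.

diazido(2,2'-bipyridine)(ethylenediamine)iridium(III) fluoride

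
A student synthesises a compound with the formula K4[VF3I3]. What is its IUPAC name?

potassium trifluorotriiodovanadate(II)

The 4 potassium counter-ions carry a total charge of +4, so each complex ion is 4−.
Ligand charges: 3×iodo (-1 each), 3×fluoro (-1 each); total -6. So V + (-6) = 4−, giving V = +2.
The complex ion is anionic, so vanadium takes the -ate form vanadate(II).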